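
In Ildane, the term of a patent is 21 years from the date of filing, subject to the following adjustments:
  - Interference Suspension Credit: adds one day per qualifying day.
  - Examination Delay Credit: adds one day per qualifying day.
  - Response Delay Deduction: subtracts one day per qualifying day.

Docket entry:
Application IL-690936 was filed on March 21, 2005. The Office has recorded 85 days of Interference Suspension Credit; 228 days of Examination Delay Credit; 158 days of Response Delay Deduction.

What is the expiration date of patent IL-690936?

2026-08-23

Base term: filing date + 21 years → 21 March 2026.
Interference Suspension Credit: +85 days → 14 June 2026.
Examination Delay Credit: +228 days → 28 January 2027.
Response Delay Deduction: −158 days → 23 August 2026.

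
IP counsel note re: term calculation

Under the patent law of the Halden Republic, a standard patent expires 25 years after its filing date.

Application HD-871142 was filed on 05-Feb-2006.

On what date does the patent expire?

Filing date + 25 years → 5 February 2031.

February 5, 2031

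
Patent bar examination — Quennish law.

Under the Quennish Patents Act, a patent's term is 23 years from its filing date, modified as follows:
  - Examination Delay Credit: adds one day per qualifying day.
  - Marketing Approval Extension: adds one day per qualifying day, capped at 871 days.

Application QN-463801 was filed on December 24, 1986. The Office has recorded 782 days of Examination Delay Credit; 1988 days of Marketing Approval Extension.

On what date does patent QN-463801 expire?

2014-07-04

Base term: filing date + 23 years → 24 December 2009.
Examination Delay Credit: +782 days → 14 February 2012.
Marketing Approval Extension: 1988 days claimed exceeds the 871-day cap, so +871 days → 4 July 2014.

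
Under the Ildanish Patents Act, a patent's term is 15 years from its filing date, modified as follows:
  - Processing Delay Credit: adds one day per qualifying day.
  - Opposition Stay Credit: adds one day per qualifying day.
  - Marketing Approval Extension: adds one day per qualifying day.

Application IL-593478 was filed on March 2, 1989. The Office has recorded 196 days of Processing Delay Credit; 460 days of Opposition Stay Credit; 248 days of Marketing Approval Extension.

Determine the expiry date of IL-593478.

Base term: filing date + 15 years → 2 March 2004.
Processing Delay Credit: +196 days → 14 September 2004.
Opposition Stay Credit: +460 days → 18 December 2005.
Marketing Approval Extension: +248 days → 23 August 2006.

August 23, 2006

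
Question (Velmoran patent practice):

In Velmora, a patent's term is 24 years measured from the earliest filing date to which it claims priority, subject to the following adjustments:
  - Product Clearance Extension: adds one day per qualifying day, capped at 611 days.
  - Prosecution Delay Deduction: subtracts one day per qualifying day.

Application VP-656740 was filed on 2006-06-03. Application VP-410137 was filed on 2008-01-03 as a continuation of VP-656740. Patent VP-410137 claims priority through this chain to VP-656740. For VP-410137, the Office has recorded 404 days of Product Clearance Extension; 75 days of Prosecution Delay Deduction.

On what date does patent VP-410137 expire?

Earliest priority filing: 3 June 2006.
Base term: 3 June 2006 + 24 years → 3 June 2030.
Product Clearance Extension: 404 days (within the 611-day cap) → +404 days → 12 July 2031.
Prosecution Delay Deduction: −75 days → 28 April 2031.

April 28, 2031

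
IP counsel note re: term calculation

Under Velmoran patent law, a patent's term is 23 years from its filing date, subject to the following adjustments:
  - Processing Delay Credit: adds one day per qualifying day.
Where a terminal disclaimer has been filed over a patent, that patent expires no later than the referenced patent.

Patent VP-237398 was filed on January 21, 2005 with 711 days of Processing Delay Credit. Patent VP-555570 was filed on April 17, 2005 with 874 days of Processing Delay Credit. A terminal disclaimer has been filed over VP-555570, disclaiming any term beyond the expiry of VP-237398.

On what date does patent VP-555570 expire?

Natural term of VP-555570:
  Base: filing + 23 years → 17 April 2028.
  Processing Delay Credit: +874 days → 8 September 2030.
Expiry of referenced patent VP-237398:
  Base: filing + 23 years → 21 January 2028.
  Processing Delay Credit: +711 days → 1 January 2030.
Terminal disclaimer: VP-555570 expires on the earlier of 8 September 2030 and 1 January 2030.

January 1, 2030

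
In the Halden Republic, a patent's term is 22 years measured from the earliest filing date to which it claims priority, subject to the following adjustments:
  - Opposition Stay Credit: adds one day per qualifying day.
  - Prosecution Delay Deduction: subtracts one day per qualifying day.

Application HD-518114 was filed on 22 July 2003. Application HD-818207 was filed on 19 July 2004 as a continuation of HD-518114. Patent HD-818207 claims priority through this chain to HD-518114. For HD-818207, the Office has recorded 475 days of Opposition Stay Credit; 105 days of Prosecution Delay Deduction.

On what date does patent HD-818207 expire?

Earliest priority filing: 22 July 2003.
Base term: 22 July 2003 + 22 years → 22 July 2025.
Opposition Stay Credit: +475 days → 9 November 2026.
Prosecution Delay Deduction: −105 days → 27 July 2026.

2026-07-27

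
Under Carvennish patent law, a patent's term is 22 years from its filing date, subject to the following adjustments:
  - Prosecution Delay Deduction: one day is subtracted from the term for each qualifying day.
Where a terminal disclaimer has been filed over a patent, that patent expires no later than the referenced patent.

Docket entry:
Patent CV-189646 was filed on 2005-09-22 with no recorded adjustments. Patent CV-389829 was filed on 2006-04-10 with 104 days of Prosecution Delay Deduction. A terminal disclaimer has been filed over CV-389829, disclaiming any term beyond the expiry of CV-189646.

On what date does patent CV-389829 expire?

September 22, 2027

Natural term of CV-389829:
  Base: filing + 22 years → 10 April 2028.
  Prosecution Delay Deduction: −104 days → 28 December 2027.
Expiry of referenced patent CV-189646:
  Base: filing + 22 years → 22 September 2027.
Terminal disclaimer: CV-389829 expires on the earlier of 28 December 2027 and 22 September 2027.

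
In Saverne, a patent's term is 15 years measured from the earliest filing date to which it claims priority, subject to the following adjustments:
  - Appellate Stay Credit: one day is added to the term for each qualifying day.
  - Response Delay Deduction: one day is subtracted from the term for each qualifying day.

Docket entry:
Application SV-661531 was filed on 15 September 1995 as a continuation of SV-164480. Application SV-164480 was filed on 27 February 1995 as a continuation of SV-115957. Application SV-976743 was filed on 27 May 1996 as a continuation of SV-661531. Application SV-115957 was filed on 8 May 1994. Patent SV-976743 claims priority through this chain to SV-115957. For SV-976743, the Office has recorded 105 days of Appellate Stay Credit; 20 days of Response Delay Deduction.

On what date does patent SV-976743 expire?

Earliest priority filing: 8 May 1994.
Base term: 8 May 1994 + 15 years → 8 May 2009.
Appellate Stay Credit: +105 days → 21 August 2009.
Response Delay Deduction: −20 days → 1 August 2009.

August 1, 2009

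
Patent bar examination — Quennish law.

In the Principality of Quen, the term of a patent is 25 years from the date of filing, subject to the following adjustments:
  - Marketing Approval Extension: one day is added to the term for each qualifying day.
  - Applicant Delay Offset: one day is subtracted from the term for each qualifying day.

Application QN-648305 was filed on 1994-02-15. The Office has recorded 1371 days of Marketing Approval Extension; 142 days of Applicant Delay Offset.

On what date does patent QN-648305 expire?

2022-06-28

Base term: filing date + 25 years → 15 February 2019.
Marketing Approval Extension: +1371 days → 17 November 2022.
Applicant Delay Offset: −142 days → 28 June 2022.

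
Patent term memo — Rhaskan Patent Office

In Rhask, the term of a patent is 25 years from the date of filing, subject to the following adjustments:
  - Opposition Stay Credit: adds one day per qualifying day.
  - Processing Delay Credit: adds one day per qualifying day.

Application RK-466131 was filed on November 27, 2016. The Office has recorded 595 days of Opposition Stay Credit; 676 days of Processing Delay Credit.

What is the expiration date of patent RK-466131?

Base term: filing date + 25 years → 27 November 2041.
Opposition Stay Credit: +595 days → 15 July 2043.
Processing Delay Credit: +676 days → 21 May 2045.

May 21, 2045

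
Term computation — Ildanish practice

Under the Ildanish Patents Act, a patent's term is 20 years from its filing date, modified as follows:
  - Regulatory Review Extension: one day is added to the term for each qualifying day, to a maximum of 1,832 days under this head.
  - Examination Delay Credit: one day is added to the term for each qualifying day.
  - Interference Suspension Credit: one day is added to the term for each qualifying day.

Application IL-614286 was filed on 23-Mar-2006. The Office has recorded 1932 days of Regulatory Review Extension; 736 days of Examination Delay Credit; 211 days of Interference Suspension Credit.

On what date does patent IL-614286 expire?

October 31, 2033

Base term: filing date + 20 years → 23 March 2026.
Regulatory Review Extension: 1932 days claimed exceeds the 1832-day cap, so +1832 days → 29 March 2031.
Examination Delay Credit: +736 days → 3 April 2033.
Interference Suspension Credit: +211 days → 31 October 2033.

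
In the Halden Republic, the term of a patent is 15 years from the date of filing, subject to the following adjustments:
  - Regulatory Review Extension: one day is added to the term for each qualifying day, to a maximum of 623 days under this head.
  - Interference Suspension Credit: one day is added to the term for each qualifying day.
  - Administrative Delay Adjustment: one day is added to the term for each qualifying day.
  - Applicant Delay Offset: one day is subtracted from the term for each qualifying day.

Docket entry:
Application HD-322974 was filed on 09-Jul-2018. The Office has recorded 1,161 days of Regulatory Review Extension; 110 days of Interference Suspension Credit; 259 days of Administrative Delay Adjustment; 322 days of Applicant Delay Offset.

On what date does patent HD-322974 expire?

Base term: filing date + 15 years → 9 July 2033.
Regulatory Review Extension: 1161 days claimed exceeds the 623-day cap, so +623 days → 24 March 2035.
Interference Suspension Credit: +110 days → 12 July 2035.
Administrative Delay Adjustment: +259 days → 27 March 2036.
Applicant Delay Offset: −322 days → 10 May 2035.

May 10, 2035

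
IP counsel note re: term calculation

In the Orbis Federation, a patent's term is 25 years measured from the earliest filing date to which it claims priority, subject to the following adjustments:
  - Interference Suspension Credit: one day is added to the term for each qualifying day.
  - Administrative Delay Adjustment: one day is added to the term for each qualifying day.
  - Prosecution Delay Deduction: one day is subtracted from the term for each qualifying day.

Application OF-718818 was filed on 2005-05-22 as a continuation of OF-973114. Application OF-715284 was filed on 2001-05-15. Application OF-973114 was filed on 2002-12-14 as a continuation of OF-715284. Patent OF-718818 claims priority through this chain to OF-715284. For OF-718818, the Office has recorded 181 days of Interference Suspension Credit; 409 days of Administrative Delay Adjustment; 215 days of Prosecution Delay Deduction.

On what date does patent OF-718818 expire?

2027-05-25

Earliest priority filing: 15 May 2001.
Base term: 15 May 2001 + 25 years → 15 May 2026.
Interference Suspension Credit: +181 days → 12 November 2026.
Administrative Delay Adjustment: +409 days → 26 December 2027.
Prosecution Delay Deduction: −215 days → 25 May 2027.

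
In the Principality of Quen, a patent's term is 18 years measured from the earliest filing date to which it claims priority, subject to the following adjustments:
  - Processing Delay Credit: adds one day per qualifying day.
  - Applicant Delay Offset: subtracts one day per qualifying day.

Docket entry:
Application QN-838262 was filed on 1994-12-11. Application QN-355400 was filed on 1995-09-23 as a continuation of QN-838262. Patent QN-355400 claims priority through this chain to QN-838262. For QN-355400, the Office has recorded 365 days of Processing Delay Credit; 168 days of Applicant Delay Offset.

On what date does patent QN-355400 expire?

June 26, 2013

Earliest priority filing: 11 December 1994.
Base term: 11 December 1994 + 18 years → 11 December 2012.
Processing Delay Credit: +365 days → 11 December 2013.
Applicant Delay Offset: −168 days → 26 June 2013.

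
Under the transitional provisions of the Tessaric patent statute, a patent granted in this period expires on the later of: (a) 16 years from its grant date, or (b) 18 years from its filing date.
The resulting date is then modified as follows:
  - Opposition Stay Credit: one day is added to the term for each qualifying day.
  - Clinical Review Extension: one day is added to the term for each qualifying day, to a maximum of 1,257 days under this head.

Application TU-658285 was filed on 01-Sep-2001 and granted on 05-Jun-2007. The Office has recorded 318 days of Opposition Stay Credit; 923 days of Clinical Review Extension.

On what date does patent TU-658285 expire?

2026-10-28

(a) grant + 16 years → 5 June 2023.
(b) filing + 18 years → 1 September 2019.
Later of the two: 5 June 2023.
Opposition Stay Credit: +318 days → 18 April 2024.
Clinical Review Extension: 923 days (within the 1257-day cap) → +923 days → 28 October 2026.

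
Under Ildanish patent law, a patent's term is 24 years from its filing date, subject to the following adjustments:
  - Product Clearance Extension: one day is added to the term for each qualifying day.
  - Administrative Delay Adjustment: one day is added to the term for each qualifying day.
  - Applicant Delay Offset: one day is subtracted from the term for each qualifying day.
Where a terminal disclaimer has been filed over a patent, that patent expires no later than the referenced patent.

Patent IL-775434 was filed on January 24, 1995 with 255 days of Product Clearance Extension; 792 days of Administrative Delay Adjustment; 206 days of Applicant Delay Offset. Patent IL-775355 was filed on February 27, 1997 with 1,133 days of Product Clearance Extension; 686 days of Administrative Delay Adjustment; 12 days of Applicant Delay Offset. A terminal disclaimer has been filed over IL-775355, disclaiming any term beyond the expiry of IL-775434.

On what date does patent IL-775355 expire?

2021-05-14

Natural term of IL-775355:
  Base: filing + 24 years → 27 February 2021.
  Product Clearance Extension: +1133 days → 5 April 2024.
  Administrative Delay Adjustment: +686 days → 20 February 2026.
  Applicant Delay Offset: −12 days → 8 February 2026.
Expiry of referenced patent IL-775434:
  Base: filing + 24 years → 24 January 2019.
  Product Clearance Extension: +255 days → 6 October 2019.
  Administrative Delay Adjustment: +792 days → 6 December 2021.
  Applicant Delay Offset: −206 days → 14 May 2021.
Terminal disclaimer: IL-775355 expires on the earlier of 8 February 2026 and 14 May 2021.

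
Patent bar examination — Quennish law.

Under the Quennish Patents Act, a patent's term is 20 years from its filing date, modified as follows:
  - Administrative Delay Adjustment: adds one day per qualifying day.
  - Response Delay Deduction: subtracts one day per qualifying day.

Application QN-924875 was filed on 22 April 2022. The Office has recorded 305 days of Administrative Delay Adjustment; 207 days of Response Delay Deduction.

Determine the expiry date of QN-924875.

2042-07-29

Base term: filing date + 20 years → 22 April 2042.
Administrative Delay Adjustment: +305 days → 21 February 2043.
Response Delay Deduction: −207 days → 29 July 2042.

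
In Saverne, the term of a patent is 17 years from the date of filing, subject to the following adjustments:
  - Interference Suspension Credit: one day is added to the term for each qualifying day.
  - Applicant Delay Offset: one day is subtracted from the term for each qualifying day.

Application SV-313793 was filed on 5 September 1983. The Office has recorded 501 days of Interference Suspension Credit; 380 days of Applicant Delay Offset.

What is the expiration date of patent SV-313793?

Base term: filing date + 17 years → 5 September 2000.
Interference Suspension Credit: +501 days → 19 January 2002.
Applicant Delay Offset: −380 days → 4 January 2001.

January 4, 2001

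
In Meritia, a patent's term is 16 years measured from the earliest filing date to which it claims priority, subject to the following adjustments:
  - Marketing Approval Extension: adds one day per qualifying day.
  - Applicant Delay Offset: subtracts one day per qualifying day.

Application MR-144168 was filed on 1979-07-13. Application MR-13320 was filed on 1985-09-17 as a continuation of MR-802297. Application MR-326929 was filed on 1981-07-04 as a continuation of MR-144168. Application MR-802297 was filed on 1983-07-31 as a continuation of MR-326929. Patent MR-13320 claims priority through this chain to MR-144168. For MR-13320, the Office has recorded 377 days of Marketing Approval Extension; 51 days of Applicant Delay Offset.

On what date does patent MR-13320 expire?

Earliest priority filing: 13 July 1979.
Base term: 13 July 1979 + 16 years → 13 July 1995.
Marketing Approval Extension: +377 days → 24 July 1996.
Applicant Delay Offset: −51 days → 3 June 1996.

June 3, 1996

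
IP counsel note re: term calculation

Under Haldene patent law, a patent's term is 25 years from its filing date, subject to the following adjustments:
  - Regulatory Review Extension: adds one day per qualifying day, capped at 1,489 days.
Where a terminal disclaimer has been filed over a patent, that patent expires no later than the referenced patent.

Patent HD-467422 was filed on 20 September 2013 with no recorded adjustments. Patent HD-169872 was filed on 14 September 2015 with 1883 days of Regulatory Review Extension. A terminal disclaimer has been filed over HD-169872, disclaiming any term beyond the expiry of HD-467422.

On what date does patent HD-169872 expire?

September 20, 2038

Natural term of HD-169872:
  Base: filing + 25 years → 14 September 2040.
  Regulatory Review Extension: 1883 days claimed exceeds the 1489-day cap, so +1489 days → 12 October 2044.
Expiry of referenced patent HD-467422:
  Base: filing + 25 years → 20 September 2038.
Terminal disclaimer: HD-169872 expires on the earlier of 12 October 2044 and 20 September 2038.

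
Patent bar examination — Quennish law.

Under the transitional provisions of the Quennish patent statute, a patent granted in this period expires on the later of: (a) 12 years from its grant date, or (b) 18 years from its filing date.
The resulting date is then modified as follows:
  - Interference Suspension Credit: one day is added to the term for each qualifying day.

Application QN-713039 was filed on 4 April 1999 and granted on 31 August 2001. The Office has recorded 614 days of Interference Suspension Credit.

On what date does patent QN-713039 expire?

2018-12-09

(a) grant + 12 years → 31 August 2013.
(b) filing + 18 years → 4 April 2017.
Later of the two: 4 April 2017.
Interference Suspension Credit: +614 days → 9 December 2018.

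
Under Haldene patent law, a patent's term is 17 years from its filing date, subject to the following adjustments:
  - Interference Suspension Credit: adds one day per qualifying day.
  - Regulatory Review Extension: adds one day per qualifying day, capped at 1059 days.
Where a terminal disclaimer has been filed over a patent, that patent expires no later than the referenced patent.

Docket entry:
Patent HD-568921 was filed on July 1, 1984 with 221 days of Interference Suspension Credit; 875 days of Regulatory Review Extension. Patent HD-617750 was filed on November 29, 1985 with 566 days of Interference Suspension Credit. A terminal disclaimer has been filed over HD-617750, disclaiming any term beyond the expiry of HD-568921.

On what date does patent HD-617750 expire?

2004-06-17

Natural term of HD-617750:
  Base: filing + 17 years → 29 November 2002.
  Interference Suspension Credit: +566 days → 17 June 2004.
Expiry of referenced patent HD-568921:
  Base: filing + 17 years → 1 July 2001.
  Interference Suspension Credit: +221 days → 7 February 2002.
  Regulatory Review Extension: 875 days (within the 1059-day cap) → +875 days → 1 July 2004.
Terminal disclaimer: HD-617750 expires on the earlier of 17 June 2004 and 1 July 2004.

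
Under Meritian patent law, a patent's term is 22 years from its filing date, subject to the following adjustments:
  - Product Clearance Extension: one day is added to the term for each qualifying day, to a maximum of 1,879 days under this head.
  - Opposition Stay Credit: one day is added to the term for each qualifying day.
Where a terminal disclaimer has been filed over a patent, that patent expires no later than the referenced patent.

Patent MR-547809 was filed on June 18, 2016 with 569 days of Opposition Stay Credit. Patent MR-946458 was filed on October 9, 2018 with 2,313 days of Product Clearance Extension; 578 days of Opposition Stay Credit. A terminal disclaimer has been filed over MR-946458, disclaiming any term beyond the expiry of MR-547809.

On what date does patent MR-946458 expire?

2040-01-08

Natural term of MR-946458:
  Base: filing + 22 years → 9 October 2040.
  Product Clearance Extension: 2313 days claimed exceeds the 1879-day cap, so +1879 days → 1 December 2045.
  Opposition Stay Credit: +578 days → 2 July 2047.
Expiry of referenced patent MR-547809:
  Base: filing + 22 years → 18 June 2038.
  Opposition Stay Credit: +569 days → 8 January 2040.
Terminal disclaimer: MR-946458 expires on the earlier of 2 July 2047 and 8 January 2040.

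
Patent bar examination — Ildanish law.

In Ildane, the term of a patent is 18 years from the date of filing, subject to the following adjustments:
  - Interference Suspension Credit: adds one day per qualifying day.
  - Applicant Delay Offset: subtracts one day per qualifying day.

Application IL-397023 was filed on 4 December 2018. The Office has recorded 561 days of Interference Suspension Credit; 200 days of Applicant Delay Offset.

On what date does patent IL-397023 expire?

November 30, 2037

Base term: filing date + 18 years → 4 December 2036.
Interference Suspension Credit: +561 days → 18 June 2038.
Applicant Delay Offset: −200 days → 30 November 2037.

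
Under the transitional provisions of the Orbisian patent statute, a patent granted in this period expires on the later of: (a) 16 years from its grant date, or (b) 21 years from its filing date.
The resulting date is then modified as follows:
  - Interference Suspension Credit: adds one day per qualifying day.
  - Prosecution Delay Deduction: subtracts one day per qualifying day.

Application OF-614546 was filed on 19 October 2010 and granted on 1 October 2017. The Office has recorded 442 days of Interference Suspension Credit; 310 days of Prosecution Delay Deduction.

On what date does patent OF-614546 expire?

(a) grant + 16 years → 1 October 2033.
(b) filing + 21 years → 19 October 2031.
Later of the two: 1 October 2033.
Interference Suspension Credit: +442 days → 17 December 2034.
Prosecution Delay Deduction: −310 days → 10 February 2034.

2034-02-10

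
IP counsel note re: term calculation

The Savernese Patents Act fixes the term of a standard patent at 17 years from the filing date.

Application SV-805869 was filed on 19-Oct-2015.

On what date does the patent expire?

Filing date + 17 years → 19 October 2032.

October 19, 2032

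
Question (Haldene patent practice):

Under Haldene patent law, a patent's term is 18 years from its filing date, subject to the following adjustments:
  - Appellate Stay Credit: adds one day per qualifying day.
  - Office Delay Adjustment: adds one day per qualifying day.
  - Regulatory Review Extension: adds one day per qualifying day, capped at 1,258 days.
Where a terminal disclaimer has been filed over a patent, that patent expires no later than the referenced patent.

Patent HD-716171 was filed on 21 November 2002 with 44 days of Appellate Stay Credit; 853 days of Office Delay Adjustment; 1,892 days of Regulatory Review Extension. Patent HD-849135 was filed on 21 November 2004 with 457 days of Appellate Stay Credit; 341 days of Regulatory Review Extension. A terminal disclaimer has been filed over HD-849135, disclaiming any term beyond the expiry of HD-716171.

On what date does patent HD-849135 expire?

2025-01-27

Natural term of HD-849135:
  Base: filing + 18 years → 21 November 2022.
  Appellate Stay Credit: +457 days → 21 February 2024.
  Regulatory Review Extension: 341 days (within the 1258-day cap) → +341 days → 27 January 2025.
Expiry of referenced patent HD-716171:
  Base: filing + 18 years → 21 November 2020.
  Appellate Stay Credit: +44 days → 4 January 2021.
  Office Delay Adjustment: +853 days → 7 May 2023.
  Regulatory Review Extension: 1892 days claimed exceeds the 1258-day cap, so +1258 days → 16 October 2026.
Terminal disclaimer: HD-849135 expires on the earlier of 27 January 2025 and 16 October 2026.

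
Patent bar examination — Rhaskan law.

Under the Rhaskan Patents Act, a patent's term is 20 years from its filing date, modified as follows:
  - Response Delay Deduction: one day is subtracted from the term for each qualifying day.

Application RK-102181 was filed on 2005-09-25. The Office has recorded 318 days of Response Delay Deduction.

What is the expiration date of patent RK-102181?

Base term: filing date + 20 years → 25 September 2025.
Response Delay Deduction: −318 days → 11 November 2024.

November 11, 2024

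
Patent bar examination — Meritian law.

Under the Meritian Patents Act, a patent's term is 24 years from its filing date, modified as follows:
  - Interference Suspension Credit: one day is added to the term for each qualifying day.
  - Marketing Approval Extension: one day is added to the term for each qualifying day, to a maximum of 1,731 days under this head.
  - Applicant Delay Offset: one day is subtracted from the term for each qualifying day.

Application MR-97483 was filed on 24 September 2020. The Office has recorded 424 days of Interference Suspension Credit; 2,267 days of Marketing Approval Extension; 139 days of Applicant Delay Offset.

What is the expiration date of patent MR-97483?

April 2, 2050

Base term: filing date + 24 years → 24 September 2044.
Interference Suspension Credit: +424 days → 22 November 2045.
Marketing Approval Extension: 2267 days claimed exceeds the 1731-day cap, so +1731 days → 19 August 2050.
Applicant Delay Offset: −139 days → 2 April 2050.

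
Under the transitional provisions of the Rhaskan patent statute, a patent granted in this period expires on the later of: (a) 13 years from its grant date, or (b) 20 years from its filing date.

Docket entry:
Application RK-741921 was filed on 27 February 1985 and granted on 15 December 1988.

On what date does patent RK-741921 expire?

2005-02-27

(a) grant + 13 years → 15 December 2001.
(b) filing + 20 years → 27 February 2005.
Later of the two: 27 February 2005.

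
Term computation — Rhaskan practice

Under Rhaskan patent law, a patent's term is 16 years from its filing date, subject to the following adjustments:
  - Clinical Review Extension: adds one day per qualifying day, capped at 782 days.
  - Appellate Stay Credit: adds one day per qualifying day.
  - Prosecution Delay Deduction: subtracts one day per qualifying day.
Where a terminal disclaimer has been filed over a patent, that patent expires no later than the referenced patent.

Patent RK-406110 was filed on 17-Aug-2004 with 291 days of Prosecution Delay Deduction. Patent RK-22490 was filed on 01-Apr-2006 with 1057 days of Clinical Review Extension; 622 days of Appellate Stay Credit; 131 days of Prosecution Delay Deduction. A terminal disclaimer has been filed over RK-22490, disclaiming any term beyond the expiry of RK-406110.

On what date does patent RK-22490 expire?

October 31, 2019

Natural term of RK-22490:
  Base: filing + 16 years → 1 April 2022.
  Clinical Review Extension: 1057 days claimed exceeds the 782-day cap, so +782 days → 22 May 2024.
  Appellate Stay Credit: +622 days → 3 February 2026.
  Prosecution Delay Deduction: −131 days → 25 September 2025.
Expiry of referenced patent RK-406110:
  Base: filing + 16 years → 17 August 2020.
  Prosecution Delay Deduction: −291 days → 31 October 2019.
Terminal disclaimer: RK-22490 expires on the earlier of 25 September 2025 and 31 October 2019.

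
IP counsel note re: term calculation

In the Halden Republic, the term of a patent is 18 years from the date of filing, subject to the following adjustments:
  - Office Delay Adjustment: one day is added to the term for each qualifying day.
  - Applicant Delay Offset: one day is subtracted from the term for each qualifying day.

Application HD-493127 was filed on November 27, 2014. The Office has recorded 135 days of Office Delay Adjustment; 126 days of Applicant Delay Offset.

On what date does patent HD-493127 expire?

Base term: filing date + 18 years → 27 November 2032.
Office Delay Adjustment: +135 days → 11 April 2033.
Applicant Delay Offset: −126 days → 6 December 2032.

December 6, 2032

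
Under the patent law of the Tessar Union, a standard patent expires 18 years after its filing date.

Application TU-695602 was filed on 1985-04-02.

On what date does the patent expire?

Filing date + 18 years → 2 April 2003.

April 2, 2003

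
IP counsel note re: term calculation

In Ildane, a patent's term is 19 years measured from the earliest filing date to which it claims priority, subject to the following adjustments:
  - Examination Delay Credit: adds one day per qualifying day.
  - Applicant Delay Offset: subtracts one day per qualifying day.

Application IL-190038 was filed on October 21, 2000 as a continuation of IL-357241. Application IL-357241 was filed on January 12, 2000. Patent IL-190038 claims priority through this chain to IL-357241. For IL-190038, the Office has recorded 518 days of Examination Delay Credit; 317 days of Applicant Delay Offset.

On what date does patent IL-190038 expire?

Earliest priority filing: 12 January 2000.
Base term: 12 January 2000 + 19 years → 12 January 2019.
Examination Delay Credit: +518 days → 13 June 2020.
Applicant Delay Offset: −317 days → 1 August 2019.

2019-08-01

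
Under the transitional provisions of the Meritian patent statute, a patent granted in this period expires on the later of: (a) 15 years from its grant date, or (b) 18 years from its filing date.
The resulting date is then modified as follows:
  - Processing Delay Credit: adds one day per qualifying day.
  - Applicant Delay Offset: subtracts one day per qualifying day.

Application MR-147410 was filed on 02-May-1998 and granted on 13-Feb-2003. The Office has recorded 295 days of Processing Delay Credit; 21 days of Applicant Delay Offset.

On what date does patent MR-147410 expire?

November 14, 2018

(a) grant + 15 years → 13 February 2018.
(b) filing + 18 years → 2 May 2016.
Later of the two: 13 February 2018.
Processing Delay Credit: +295 days → 5 December 2018.
Applicant Delay Offset: −21 days → 14 November 2018.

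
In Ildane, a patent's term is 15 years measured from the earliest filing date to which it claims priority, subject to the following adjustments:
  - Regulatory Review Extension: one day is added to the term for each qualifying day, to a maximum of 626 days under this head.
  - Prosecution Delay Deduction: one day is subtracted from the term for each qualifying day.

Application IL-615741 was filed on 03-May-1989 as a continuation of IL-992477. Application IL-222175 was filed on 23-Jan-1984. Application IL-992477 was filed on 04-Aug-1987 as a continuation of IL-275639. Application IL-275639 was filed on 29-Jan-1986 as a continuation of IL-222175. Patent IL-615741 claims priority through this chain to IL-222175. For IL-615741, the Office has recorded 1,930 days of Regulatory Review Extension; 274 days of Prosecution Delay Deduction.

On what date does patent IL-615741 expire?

2000-01-10

Earliest priority filing: 23 January 1984.
Base term: 23 January 1984 + 15 years → 23 January 1999.
Regulatory Review Extension: 1930 days claimed exceeds the 626-day cap, so +626 days → 10 October 2000.
Prosecution Delay Deduction: −274 days → 10 January 2000.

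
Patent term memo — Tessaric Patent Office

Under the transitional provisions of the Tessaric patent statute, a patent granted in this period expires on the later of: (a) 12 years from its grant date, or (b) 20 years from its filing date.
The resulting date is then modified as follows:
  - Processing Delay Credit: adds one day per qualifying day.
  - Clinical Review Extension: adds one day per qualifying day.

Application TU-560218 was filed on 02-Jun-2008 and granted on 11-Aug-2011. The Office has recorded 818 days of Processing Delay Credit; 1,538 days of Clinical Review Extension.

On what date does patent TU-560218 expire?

November 14, 2034

(a) grant + 12 years → 11 August 2023.
(b) filing + 20 years → 2 June 2028.
Later of the two: 2 June 2028.
Processing Delay Credit: +818 days → 29 August 2030.
Clinical Review Extension: +1538 days → 14 November 2034.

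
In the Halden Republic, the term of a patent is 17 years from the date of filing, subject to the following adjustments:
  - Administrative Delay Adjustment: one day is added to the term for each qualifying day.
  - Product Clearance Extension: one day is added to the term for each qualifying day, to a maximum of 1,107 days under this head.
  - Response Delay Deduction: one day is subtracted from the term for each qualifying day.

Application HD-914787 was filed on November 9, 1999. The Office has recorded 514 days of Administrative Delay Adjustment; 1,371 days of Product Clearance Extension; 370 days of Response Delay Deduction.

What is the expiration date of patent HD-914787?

2020-04-13

Base term: filing date + 17 years → 9 November 2016.
Administrative Delay Adjustment: +514 days → 7 April 2018.
Product Clearance Extension: 1371 days claimed exceeds the 1107-day cap, so +1107 days → 18 April 2021.
Response Delay Deduction: −370 days → 13 April 2020.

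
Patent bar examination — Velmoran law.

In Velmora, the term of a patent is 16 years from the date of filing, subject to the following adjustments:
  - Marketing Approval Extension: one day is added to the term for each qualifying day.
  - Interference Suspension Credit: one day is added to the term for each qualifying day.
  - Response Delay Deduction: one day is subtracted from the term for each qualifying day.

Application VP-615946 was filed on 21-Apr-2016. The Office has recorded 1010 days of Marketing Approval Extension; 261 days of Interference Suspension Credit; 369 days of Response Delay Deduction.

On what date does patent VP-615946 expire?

Base term: filing date + 16 years → 21 April 2032.
Marketing Approval Extension: +1010 days → 26 January 2035.
Interference Suspension Credit: +261 days → 14 October 2035.
Response Delay Deduction: −369 days → 10 October 2034.

October 10, 2034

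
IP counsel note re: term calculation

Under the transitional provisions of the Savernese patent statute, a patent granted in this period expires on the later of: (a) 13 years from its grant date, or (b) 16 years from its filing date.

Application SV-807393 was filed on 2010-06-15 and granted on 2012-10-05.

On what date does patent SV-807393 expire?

(a) grant + 13 years → 5 October 2025.
(b) filing + 16 years → 15 June 2026.
Later of the two: 15 June 2026.

2026-06-15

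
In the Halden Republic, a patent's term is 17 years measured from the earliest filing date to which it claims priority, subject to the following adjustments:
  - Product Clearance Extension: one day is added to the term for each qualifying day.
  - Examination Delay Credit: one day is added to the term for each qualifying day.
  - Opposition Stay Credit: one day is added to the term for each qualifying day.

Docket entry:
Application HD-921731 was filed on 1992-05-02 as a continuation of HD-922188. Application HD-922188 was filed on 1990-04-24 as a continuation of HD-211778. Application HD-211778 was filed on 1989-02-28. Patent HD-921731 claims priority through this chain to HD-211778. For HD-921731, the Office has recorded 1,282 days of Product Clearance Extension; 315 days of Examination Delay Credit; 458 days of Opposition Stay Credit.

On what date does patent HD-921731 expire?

Earliest priority filing: 28 February 1989.
Base term: 28 February 1989 + 17 years → 28 February 2006.
Product Clearance Extension: +1282 days → 2 September 2009.
Examination Delay Credit: +315 days → 14 July 2010.
Opposition Stay Credit: +458 days → 15 October 2011.

2011-10-15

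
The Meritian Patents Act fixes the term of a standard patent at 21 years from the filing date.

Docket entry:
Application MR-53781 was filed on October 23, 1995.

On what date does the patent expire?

Filing date + 21 years → 23 October 2016.

October 23, 2016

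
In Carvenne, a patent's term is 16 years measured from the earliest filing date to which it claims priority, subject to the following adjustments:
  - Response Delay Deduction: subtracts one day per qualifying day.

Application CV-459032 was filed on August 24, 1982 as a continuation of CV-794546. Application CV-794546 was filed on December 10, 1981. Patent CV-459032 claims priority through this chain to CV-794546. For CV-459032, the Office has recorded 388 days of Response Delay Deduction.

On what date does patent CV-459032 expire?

Earliest priority filing: 10 December 1981.
Base term: 10 December 1981 + 16 years → 10 December 1997.
Response Delay Deduction: −388 days → 17 November 1996.

November 17, 1996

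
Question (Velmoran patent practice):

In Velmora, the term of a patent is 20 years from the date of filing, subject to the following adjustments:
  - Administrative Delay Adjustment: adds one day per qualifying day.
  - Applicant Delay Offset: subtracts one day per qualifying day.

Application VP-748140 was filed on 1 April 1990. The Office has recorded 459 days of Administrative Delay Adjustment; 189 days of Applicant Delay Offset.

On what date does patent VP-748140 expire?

December 27, 2010

Base term: filing date + 20 years → 1 April 2010.
Administrative Delay Adjustment: +459 days → 4 July 2011.
Applicant Delay Offset: −189 days → 27 December 2010.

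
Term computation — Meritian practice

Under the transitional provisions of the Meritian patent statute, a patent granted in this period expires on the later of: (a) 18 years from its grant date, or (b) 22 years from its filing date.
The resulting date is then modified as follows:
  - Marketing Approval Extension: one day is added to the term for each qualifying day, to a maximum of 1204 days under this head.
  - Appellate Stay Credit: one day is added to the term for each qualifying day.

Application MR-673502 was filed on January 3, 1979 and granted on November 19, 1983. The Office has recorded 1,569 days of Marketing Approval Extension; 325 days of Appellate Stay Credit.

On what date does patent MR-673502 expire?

2006-01-26

(a) grant + 18 years → 19 November 2001.
(b) filing + 22 years → 3 January 2001.
Later of the two: 19 November 2001.
Marketing Approval Extension: 1569 days claimed exceeds the 1204-day cap, so +1204 days → 7 March 2005.
Appellate Stay Credit: +325 days → 26 January 2006.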